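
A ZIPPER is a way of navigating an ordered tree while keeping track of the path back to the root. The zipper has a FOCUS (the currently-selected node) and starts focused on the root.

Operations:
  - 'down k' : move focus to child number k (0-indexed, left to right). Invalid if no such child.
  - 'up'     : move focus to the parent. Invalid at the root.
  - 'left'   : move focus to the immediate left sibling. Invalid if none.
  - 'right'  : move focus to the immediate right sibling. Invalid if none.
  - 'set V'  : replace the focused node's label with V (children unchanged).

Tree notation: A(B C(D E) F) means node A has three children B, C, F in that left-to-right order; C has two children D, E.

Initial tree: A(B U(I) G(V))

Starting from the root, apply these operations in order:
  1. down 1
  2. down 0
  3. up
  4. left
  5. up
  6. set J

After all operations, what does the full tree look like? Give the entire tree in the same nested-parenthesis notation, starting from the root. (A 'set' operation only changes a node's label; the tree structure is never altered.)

Step 1 (down 1): focus=U path=1 depth=1 children=['I'] left=['B'] right=['G'] parent=A
Step 2 (down 0): focus=I path=1/0 depth=2 children=[] left=[] right=[] parent=U
Step 3 (up): focus=U path=1 depth=1 children=['I'] left=['B'] right=['G'] parent=A
Step 4 (left): focus=B path=0 depth=1 children=[] left=[] right=['U', 'G'] parent=A
Step 5 (up): focus=A path=root depth=0 children=['B', 'U', 'G'] (at root)
Step 6 (set J): focus=J path=root depth=0 children=['B', 'U', 'G'] (at root)

Answer: J(B U(I) G(V))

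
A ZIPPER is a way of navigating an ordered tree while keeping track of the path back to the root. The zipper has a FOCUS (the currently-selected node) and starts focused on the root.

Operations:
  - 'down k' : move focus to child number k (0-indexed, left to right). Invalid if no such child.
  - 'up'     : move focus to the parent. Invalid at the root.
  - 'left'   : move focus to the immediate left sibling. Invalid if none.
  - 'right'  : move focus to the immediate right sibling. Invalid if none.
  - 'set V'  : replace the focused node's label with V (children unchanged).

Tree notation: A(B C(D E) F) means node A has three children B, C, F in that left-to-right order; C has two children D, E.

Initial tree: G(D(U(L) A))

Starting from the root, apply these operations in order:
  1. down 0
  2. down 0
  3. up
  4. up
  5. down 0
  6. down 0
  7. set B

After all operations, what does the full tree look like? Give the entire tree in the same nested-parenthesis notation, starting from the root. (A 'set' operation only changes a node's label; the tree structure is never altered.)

Step 1 (down 0): focus=D path=0 depth=1 children=['U', 'A'] left=[] right=[] parent=G
Step 2 (down 0): focus=U path=0/0 depth=2 children=['L'] left=[] right=['A'] parent=D
Step 3 (up): focus=D path=0 depth=1 children=['U', 'A'] left=[] right=[] parent=G
Step 4 (up): focus=G path=root depth=0 children=['D'] (at root)
Step 5 (down 0): focus=D path=0 depth=1 children=['U', 'A'] left=[] right=[] parent=G
Step 6 (down 0): focus=U path=0/0 depth=2 children=['L'] left=[] right=['A'] parent=D
Step 7 (set B): focus=B path=0/0 depth=2 children=['L'] left=[] right=['A'] parent=D

Answer: G(D(B(L) A))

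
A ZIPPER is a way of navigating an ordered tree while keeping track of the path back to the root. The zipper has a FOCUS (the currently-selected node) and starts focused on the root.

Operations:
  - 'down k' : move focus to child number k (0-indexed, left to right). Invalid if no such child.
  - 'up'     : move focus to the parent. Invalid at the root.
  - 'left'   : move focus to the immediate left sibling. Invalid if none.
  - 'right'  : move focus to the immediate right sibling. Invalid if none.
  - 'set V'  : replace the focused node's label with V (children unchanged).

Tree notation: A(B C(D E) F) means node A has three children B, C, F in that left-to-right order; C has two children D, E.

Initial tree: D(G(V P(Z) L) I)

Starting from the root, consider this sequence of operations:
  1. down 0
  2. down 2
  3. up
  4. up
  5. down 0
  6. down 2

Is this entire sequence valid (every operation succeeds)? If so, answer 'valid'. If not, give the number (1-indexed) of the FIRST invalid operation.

Answer: valid

Derivation:
Step 1 (down 0): focus=G path=0 depth=1 children=['V', 'P', 'L'] left=[] right=['I'] parent=D
Step 2 (down 2): focus=L path=0/2 depth=2 children=[] left=['V', 'P'] right=[] parent=G
Step 3 (up): focus=G path=0 depth=1 children=['V', 'P', 'L'] left=[] right=['I'] parent=D
Step 4 (up): focus=D path=root depth=0 children=['G', 'I'] (at root)
Step 5 (down 0): focus=G path=0 depth=1 children=['V', 'P', 'L'] left=[] right=['I'] parent=D
Step 6 (down 2): focus=L path=0/2 depth=2 children=[] left=['V', 'P'] right=[] parent=G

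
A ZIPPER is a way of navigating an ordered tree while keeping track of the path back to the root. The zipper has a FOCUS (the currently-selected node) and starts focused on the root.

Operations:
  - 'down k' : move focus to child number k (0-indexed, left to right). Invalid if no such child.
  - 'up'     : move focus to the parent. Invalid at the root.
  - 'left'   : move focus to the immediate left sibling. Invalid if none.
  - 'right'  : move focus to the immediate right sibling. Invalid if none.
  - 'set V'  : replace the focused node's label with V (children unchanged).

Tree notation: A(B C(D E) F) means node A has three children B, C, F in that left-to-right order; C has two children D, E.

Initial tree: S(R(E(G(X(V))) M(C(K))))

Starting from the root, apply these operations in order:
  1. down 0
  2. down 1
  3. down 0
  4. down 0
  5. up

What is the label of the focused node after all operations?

Step 1 (down 0): focus=R path=0 depth=1 children=['E', 'M'] left=[] right=[] parent=S
Step 2 (down 1): focus=M path=0/1 depth=2 children=['C'] left=['E'] right=[] parent=R
Step 3 (down 0): focus=C path=0/1/0 depth=3 children=['K'] left=[] right=[] parent=M
Step 4 (down 0): focus=K path=0/1/0/0 depth=4 children=[] left=[] right=[] parent=C
Step 5 (up): focus=C path=0/1/0 depth=3 children=['K'] left=[] right=[] parent=M

Answer: C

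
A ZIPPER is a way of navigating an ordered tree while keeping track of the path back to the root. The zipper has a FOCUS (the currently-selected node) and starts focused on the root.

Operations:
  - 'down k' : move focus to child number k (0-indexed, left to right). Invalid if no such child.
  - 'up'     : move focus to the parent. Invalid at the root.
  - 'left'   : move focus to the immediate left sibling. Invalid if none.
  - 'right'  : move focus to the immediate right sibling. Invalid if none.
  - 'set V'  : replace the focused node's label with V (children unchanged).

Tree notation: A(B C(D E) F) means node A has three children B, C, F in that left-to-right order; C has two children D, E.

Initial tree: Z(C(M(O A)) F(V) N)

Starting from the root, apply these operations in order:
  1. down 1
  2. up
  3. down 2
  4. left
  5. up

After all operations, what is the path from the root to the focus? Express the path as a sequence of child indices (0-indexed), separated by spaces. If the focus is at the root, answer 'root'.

Answer: root

Derivation:
Step 1 (down 1): focus=F path=1 depth=1 children=['V'] left=['C'] right=['N'] parent=Z
Step 2 (up): focus=Z path=root depth=0 children=['C', 'F', 'N'] (at root)
Step 3 (down 2): focus=N path=2 depth=1 children=[] left=['C', 'F'] right=[] parent=Z
Step 4 (left): focus=F path=1 depth=1 children=['V'] left=['C'] right=['N'] parent=Z
Step 5 (up): focus=Z path=root depth=0 children=['C', 'F', 'N'] (at root)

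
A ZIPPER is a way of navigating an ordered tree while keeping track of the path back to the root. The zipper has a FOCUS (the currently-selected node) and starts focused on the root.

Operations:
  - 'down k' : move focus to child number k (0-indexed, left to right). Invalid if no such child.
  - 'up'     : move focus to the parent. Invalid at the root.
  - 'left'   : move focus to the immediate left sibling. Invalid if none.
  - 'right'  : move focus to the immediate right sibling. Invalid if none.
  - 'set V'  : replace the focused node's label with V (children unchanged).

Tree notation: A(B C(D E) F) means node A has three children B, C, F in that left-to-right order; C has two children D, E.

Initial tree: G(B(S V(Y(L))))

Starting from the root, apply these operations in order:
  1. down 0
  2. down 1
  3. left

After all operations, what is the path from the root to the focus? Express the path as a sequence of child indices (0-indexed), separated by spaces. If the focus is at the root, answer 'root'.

Step 1 (down 0): focus=B path=0 depth=1 children=['S', 'V'] left=[] right=[] parent=G
Step 2 (down 1): focus=V path=0/1 depth=2 children=['Y'] left=['S'] right=[] parent=B
Step 3 (left): focus=S path=0/0 depth=2 children=[] left=[] right=['V'] parent=B

Answer: 0 0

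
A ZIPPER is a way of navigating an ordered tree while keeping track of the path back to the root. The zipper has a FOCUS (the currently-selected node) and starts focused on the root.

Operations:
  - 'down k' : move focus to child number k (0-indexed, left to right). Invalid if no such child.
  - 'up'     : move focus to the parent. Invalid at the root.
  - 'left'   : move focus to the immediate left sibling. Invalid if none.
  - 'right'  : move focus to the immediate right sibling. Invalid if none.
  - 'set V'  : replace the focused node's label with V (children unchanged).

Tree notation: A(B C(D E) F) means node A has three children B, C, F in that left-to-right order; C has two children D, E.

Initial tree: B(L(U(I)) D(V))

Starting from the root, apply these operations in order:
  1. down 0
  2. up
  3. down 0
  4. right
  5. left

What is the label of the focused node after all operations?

Step 1 (down 0): focus=L path=0 depth=1 children=['U'] left=[] right=['D'] parent=B
Step 2 (up): focus=B path=root depth=0 children=['L', 'D'] (at root)
Step 3 (down 0): focus=L path=0 depth=1 children=['U'] left=[] right=['D'] parent=B
Step 4 (right): focus=D path=1 depth=1 children=['V'] left=['L'] right=[] parent=B
Step 5 (left): focus=L path=0 depth=1 children=['U'] left=[] right=['D'] parent=B

Answer: L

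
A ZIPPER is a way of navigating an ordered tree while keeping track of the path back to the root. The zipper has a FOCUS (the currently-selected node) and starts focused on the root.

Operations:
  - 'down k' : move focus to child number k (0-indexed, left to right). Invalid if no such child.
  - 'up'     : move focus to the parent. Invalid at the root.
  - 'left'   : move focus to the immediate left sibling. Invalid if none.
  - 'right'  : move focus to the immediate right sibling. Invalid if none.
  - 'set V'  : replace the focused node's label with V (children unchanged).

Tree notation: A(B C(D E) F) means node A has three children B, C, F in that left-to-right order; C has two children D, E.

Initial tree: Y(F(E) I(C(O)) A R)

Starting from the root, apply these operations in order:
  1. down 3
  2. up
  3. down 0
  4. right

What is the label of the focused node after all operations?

Step 1 (down 3): focus=R path=3 depth=1 children=[] left=['F', 'I', 'A'] right=[] parent=Y
Step 2 (up): focus=Y path=root depth=0 children=['F', 'I', 'A', 'R'] (at root)
Step 3 (down 0): focus=F path=0 depth=1 children=['E'] left=[] right=['I', 'A', 'R'] parent=Y
Step 4 (right): focus=I path=1 depth=1 children=['C'] left=['F'] right=['A', 'R'] parent=Y

Answer: I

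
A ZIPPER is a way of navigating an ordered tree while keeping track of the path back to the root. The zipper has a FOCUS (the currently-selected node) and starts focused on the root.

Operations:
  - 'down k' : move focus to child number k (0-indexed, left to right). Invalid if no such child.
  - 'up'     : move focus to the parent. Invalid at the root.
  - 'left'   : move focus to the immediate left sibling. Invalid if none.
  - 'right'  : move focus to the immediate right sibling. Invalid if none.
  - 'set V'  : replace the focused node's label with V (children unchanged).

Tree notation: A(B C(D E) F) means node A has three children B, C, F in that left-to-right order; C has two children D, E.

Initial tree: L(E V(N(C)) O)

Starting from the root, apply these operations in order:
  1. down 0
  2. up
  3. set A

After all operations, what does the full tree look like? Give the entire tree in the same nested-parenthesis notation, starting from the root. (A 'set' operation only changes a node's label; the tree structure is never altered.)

Step 1 (down 0): focus=E path=0 depth=1 children=[] left=[] right=['V', 'O'] parent=L
Step 2 (up): focus=L path=root depth=0 children=['E', 'V', 'O'] (at root)
Step 3 (set A): focus=A path=root depth=0 children=['E', 'V', 'O'] (at root)

Answer: A(E V(N(C)) O)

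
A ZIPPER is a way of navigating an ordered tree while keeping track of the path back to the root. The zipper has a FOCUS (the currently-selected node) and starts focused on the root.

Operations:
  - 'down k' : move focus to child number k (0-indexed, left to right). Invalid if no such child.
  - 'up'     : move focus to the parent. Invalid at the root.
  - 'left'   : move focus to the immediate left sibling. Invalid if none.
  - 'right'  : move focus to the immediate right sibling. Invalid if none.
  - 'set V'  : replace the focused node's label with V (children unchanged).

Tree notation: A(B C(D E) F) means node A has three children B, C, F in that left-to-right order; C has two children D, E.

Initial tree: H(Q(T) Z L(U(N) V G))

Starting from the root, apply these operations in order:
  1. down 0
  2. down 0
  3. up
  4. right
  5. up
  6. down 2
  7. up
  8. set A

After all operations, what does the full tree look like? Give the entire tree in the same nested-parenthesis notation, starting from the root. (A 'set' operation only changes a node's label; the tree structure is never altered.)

Step 1 (down 0): focus=Q path=0 depth=1 children=['T'] left=[] right=['Z', 'L'] parent=H
Step 2 (down 0): focus=T path=0/0 depth=2 children=[] left=[] right=[] parent=Q
Step 3 (up): focus=Q path=0 depth=1 children=['T'] left=[] right=['Z', 'L'] parent=H
Step 4 (right): focus=Z path=1 depth=1 children=[] left=['Q'] right=['L'] parent=H
Step 5 (up): focus=H path=root depth=0 children=['Q', 'Z', 'L'] (at root)
Step 6 (down 2): focus=L path=2 depth=1 children=['U', 'V', 'G'] left=['Q', 'Z'] right=[] parent=H
Step 7 (up): focus=H path=root depth=0 children=['Q', 'Z', 'L'] (at root)
Step 8 (set A): focus=A path=root depth=0 children=['Q', 'Z', 'L'] (at root)

Answer: A(Q(T) Z L(U(N) V G))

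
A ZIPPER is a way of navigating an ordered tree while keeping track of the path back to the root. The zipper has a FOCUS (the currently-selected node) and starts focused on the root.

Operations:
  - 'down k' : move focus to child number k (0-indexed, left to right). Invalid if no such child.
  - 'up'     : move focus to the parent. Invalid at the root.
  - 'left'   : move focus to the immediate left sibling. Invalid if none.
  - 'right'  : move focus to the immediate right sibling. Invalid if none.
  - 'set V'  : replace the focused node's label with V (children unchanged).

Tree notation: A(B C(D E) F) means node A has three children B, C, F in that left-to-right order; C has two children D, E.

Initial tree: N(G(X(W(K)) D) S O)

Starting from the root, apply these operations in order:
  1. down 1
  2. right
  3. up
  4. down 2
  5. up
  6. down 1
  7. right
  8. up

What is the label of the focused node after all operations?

Step 1 (down 1): focus=S path=1 depth=1 children=[] left=['G'] right=['O'] parent=N
Step 2 (right): focus=O path=2 depth=1 children=[] left=['G', 'S'] right=[] parent=N
Step 3 (up): focus=N path=root depth=0 children=['G', 'S', 'O'] (at root)
Step 4 (down 2): focus=O path=2 depth=1 children=[] left=['G', 'S'] right=[] parent=N
Step 5 (up): focus=N path=root depth=0 children=['G', 'S', 'O'] (at root)
Step 6 (down 1): focus=S path=1 depth=1 children=[] left=['G'] right=['O'] parent=N
Step 7 (right): focus=O path=2 depth=1 children=[] left=['G', 'S'] right=[] parent=N
Step 8 (up): focus=N path=root depth=0 children=['G', 'S', 'O'] (at root)

Answer: N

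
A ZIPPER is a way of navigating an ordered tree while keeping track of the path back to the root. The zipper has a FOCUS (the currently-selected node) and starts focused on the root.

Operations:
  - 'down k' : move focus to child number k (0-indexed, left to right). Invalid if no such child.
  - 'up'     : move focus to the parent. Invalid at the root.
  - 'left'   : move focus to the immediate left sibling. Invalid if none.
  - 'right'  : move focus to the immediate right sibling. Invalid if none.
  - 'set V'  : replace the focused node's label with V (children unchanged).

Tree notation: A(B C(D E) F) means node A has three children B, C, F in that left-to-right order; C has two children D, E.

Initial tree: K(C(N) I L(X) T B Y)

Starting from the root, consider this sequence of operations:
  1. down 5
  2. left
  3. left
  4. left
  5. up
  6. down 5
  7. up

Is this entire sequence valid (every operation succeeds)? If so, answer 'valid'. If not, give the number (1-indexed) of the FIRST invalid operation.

Answer: valid

Derivation:
Step 1 (down 5): focus=Y path=5 depth=1 children=[] left=['C', 'I', 'L', 'T', 'B'] right=[] parent=K
Step 2 (left): focus=B path=4 depth=1 children=[] left=['C', 'I', 'L', 'T'] right=['Y'] parent=K
Step 3 (left): focus=T path=3 depth=1 children=[] left=['C', 'I', 'L'] right=['B', 'Y'] parent=K
Step 4 (left): focus=L path=2 depth=1 children=['X'] left=['C', 'I'] right=['T', 'B', 'Y'] parent=K
Step 5 (up): focus=K path=root depth=0 children=['C', 'I', 'L', 'T', 'B', 'Y'] (at root)
Step 6 (down 5): focus=Y path=5 depth=1 children=[] left=['C', 'I', 'L', 'T', 'B'] right=[] parent=K
Step 7 (up): focus=K path=root depth=0 children=['C', 'I', 'L', 'T', 'B', 'Y'] (at root)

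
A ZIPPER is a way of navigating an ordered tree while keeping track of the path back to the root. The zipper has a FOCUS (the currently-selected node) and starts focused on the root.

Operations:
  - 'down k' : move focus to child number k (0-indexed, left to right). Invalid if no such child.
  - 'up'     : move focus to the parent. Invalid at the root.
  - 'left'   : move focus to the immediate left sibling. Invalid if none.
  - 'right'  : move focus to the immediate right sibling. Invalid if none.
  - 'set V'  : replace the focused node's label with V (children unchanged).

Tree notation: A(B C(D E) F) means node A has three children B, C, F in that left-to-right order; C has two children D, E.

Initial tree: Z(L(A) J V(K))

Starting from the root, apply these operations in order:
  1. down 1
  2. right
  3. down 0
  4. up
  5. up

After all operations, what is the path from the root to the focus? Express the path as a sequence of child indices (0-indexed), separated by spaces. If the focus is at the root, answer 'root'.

Answer: root

Derivation:
Step 1 (down 1): focus=J path=1 depth=1 children=[] left=['L'] right=['V'] parent=Z
Step 2 (right): focus=V path=2 depth=1 children=['K'] left=['L', 'J'] right=[] parent=Z
Step 3 (down 0): focus=K path=2/0 depth=2 children=[] left=[] right=[] parent=V
Step 4 (up): focus=V path=2 depth=1 children=['K'] left=['L', 'J'] right=[] parent=Z
Step 5 (up): focus=Z path=root depth=0 children=['L', 'J', 'V'] (at root)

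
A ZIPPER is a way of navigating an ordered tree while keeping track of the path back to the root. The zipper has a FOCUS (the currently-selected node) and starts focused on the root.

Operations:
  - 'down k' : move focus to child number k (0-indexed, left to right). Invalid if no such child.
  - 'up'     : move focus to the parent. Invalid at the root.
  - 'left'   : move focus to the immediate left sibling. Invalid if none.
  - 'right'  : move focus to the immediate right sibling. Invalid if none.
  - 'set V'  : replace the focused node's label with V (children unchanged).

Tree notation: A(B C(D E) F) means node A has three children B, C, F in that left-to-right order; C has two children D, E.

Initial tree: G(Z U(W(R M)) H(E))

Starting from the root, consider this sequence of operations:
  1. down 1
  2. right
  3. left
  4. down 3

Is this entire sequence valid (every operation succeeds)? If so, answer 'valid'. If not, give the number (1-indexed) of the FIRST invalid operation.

Step 1 (down 1): focus=U path=1 depth=1 children=['W'] left=['Z'] right=['H'] parent=G
Step 2 (right): focus=H path=2 depth=1 children=['E'] left=['Z', 'U'] right=[] parent=G
Step 3 (left): focus=U path=1 depth=1 children=['W'] left=['Z'] right=['H'] parent=G
Step 4 (down 3): INVALID

Answer: 4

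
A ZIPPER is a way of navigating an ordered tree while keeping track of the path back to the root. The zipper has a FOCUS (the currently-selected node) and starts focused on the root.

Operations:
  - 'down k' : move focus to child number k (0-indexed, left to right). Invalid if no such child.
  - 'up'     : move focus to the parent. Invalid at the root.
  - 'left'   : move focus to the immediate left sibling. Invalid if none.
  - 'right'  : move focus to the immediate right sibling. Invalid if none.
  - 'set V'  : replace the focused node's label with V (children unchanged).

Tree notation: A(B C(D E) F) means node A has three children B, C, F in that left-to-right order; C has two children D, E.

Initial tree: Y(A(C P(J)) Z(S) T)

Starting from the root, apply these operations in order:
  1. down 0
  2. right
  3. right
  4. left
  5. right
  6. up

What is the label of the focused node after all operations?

Step 1 (down 0): focus=A path=0 depth=1 children=['C', 'P'] left=[] right=['Z', 'T'] parent=Y
Step 2 (right): focus=Z path=1 depth=1 children=['S'] left=['A'] right=['T'] parent=Y
Step 3 (right): focus=T path=2 depth=1 children=[] left=['A', 'Z'] right=[] parent=Y
Step 4 (left): focus=Z path=1 depth=1 children=['S'] left=['A'] right=['T'] parent=Y
Step 5 (right): focus=T path=2 depth=1 children=[] left=['A', 'Z'] right=[] parent=Y
Step 6 (up): focus=Y path=root depth=0 children=['A', 'Z', 'T'] (at root)

Answer: Y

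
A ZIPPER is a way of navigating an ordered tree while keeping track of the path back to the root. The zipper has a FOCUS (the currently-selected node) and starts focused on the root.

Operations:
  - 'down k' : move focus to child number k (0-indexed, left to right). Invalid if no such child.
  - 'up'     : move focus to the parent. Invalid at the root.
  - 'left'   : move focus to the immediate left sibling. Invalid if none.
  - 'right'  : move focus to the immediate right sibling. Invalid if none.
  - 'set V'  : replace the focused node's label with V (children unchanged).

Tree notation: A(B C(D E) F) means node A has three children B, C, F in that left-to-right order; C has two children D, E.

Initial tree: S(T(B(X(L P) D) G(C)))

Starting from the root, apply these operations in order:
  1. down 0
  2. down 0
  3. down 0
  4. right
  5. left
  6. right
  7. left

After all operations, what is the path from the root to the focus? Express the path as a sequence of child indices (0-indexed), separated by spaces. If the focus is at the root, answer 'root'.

Step 1 (down 0): focus=T path=0 depth=1 children=['B', 'G'] left=[] right=[] parent=S
Step 2 (down 0): focus=B path=0/0 depth=2 children=['X', 'D'] left=[] right=['G'] parent=T
Step 3 (down 0): focus=X path=0/0/0 depth=3 children=['L', 'P'] left=[] right=['D'] parent=B
Step 4 (right): focus=D path=0/0/1 depth=3 children=[] left=['X'] right=[] parent=B
Step 5 (left): focus=X path=0/0/0 depth=3 children=['L', 'P'] left=[] right=['D'] parent=B
Step 6 (right): focus=D path=0/0/1 depth=3 children=[] left=['X'] right=[] parent=B
Step 7 (left): focus=X path=0/0/0 depth=3 children=['L', 'P'] left=[] right=['D'] parent=B

Answer: 0 0 0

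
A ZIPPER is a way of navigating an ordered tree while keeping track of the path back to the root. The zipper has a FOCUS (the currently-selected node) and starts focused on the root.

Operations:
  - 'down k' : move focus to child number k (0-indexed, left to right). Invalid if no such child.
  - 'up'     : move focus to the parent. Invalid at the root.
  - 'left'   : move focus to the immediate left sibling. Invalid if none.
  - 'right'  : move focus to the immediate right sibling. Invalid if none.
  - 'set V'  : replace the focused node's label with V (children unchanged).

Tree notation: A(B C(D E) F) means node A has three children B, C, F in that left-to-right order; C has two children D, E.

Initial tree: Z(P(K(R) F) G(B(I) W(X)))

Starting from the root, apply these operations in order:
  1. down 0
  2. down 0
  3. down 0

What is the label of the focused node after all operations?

Step 1 (down 0): focus=P path=0 depth=1 children=['K', 'F'] left=[] right=['G'] parent=Z
Step 2 (down 0): focus=K path=0/0 depth=2 children=['R'] left=[] right=['F'] parent=P
Step 3 (down 0): focus=R path=0/0/0 depth=3 children=[] left=[] right=[] parent=K

Answer: R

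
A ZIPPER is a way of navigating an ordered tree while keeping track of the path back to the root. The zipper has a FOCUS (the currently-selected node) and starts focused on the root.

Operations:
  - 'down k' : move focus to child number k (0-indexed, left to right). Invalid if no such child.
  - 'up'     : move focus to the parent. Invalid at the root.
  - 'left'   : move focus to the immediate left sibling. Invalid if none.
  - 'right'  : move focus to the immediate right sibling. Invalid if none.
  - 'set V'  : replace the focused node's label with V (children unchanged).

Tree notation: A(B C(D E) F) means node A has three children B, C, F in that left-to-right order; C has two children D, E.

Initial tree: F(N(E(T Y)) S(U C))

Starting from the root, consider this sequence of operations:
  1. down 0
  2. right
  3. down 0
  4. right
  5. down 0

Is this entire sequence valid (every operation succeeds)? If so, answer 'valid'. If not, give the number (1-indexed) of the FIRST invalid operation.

Step 1 (down 0): focus=N path=0 depth=1 children=['E'] left=[] right=['S'] parent=F
Step 2 (right): focus=S path=1 depth=1 children=['U', 'C'] left=['N'] right=[] parent=F
Step 3 (down 0): focus=U path=1/0 depth=2 children=[] left=[] right=['C'] parent=S
Step 4 (right): focus=C path=1/1 depth=2 children=[] left=['U'] right=[] parent=S
Step 5 (down 0): INVALID

Answer: 5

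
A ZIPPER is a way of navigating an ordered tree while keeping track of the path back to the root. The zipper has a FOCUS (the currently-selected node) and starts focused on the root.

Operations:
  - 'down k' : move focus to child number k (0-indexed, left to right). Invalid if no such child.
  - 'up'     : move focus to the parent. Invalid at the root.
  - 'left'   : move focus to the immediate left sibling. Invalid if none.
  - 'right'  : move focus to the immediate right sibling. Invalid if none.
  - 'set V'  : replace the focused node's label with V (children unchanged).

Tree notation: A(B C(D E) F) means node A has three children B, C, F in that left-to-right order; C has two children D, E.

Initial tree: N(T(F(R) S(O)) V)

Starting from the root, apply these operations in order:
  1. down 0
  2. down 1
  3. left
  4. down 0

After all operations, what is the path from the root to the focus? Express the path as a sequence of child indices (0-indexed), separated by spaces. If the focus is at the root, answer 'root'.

Answer: 0 0 0

Derivation:
Step 1 (down 0): focus=T path=0 depth=1 children=['F', 'S'] left=[] right=['V'] parent=N
Step 2 (down 1): focus=S path=0/1 depth=2 children=['O'] left=['F'] right=[] parent=T
Step 3 (left): focus=F path=0/0 depth=2 children=['R'] left=[] right=['S'] parent=T
Step 4 (down 0): focus=R path=0/0/0 depth=3 children=[] left=[] right=[] parent=F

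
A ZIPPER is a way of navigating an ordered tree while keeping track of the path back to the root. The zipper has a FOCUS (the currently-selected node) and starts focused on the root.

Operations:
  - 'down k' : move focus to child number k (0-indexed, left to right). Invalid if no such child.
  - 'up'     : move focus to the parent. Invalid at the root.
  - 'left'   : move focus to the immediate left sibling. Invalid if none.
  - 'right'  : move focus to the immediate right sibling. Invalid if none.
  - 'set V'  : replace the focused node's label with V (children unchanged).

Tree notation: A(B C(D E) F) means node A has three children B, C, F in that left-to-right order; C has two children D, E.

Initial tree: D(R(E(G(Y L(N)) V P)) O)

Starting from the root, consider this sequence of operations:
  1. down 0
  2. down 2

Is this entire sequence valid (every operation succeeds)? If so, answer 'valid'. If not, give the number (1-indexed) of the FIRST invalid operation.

Answer: 2

Derivation:
Step 1 (down 0): focus=R path=0 depth=1 children=['E'] left=[] right=['O'] parent=D
Step 2 (down 2): INVALID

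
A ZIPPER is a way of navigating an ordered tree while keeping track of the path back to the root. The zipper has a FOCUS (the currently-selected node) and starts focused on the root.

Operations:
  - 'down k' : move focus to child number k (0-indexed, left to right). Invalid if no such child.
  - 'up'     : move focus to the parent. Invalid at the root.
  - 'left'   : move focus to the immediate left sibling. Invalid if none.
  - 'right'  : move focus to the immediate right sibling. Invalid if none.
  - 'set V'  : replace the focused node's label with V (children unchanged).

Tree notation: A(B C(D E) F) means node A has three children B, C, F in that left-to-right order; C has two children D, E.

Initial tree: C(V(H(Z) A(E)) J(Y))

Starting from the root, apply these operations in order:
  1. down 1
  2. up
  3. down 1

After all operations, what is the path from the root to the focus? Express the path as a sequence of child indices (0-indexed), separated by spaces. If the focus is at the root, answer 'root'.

Step 1 (down 1): focus=J path=1 depth=1 children=['Y'] left=['V'] right=[] parent=C
Step 2 (up): focus=C path=root depth=0 children=['V', 'J'] (at root)
Step 3 (down 1): focus=J path=1 depth=1 children=['Y'] left=['V'] right=[] parent=C

Answer: 1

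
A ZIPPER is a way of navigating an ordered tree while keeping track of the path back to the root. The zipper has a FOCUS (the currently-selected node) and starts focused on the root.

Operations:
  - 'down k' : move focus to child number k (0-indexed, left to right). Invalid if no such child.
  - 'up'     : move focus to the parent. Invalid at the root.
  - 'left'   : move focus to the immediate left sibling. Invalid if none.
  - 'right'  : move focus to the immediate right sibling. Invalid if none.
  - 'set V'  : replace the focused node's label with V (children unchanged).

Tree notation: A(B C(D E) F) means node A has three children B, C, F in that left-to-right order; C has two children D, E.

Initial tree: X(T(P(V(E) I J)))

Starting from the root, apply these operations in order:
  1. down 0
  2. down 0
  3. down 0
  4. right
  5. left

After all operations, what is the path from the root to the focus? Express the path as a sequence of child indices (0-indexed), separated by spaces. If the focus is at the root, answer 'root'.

Answer: 0 0 0

Derivation:
Step 1 (down 0): focus=T path=0 depth=1 children=['P'] left=[] right=[] parent=X
Step 2 (down 0): focus=P path=0/0 depth=2 children=['V', 'I', 'J'] left=[] right=[] parent=T
Step 3 (down 0): focus=V path=0/0/0 depth=3 children=['E'] left=[] right=['I', 'J'] parent=P
Step 4 (right): focus=I path=0/0/1 depth=3 children=[] left=['V'] right=['J'] parent=P
Step 5 (left): focus=V path=0/0/0 depth=3 children=['E'] left=[] right=['I', 'J'] parent=P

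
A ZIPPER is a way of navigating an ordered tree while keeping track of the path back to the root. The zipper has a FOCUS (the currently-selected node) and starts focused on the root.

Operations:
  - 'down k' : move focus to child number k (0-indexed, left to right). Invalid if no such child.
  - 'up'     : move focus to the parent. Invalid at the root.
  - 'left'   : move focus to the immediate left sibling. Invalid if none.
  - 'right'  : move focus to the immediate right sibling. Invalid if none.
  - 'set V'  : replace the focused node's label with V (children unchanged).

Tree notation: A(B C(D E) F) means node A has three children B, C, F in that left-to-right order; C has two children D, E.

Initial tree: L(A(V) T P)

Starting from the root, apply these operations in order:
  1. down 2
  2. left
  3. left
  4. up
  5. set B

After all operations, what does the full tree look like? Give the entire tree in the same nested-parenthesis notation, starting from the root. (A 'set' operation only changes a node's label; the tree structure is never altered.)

Answer: B(A(V) T P)

Derivation:
Step 1 (down 2): focus=P path=2 depth=1 children=[] left=['A', 'T'] right=[] parent=L
Step 2 (left): focus=T path=1 depth=1 children=[] left=['A'] right=['P'] parent=L
Step 3 (left): focus=A path=0 depth=1 children=['V'] left=[] right=['T', 'P'] parent=L
Step 4 (up): focus=L path=root depth=0 children=['A', 'T', 'P'] (at root)
Step 5 (set B): focus=B path=root depth=0 children=['A', 'T', 'P'] (at root)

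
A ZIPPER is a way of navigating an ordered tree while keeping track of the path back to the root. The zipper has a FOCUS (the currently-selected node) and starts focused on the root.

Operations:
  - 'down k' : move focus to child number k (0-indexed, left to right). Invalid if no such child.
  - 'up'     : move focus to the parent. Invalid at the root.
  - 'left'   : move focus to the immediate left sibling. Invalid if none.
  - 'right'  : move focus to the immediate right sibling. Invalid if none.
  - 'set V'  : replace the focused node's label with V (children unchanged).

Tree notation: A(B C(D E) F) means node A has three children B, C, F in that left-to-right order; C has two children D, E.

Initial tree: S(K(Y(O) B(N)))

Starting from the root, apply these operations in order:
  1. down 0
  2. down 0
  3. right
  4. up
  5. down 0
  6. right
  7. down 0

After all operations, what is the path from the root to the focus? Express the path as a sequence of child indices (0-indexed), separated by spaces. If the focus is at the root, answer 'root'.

Step 1 (down 0): focus=K path=0 depth=1 children=['Y', 'B'] left=[] right=[] parent=S
Step 2 (down 0): focus=Y path=0/0 depth=2 children=['O'] left=[] right=['B'] parent=K
Step 3 (right): focus=B path=0/1 depth=2 children=['N'] left=['Y'] right=[] parent=K
Step 4 (up): focus=K path=0 depth=1 children=['Y', 'B'] left=[] right=[] parent=S
Step 5 (down 0): focus=Y path=0/0 depth=2 children=['O'] left=[] right=['B'] parent=K
Step 6 (right): focus=B path=0/1 depth=2 children=['N'] left=['Y'] right=[] parent=K
Step 7 (down 0): focus=N path=0/1/0 depth=3 children=[] left=[] right=[] parent=B

Answer: 0 1 0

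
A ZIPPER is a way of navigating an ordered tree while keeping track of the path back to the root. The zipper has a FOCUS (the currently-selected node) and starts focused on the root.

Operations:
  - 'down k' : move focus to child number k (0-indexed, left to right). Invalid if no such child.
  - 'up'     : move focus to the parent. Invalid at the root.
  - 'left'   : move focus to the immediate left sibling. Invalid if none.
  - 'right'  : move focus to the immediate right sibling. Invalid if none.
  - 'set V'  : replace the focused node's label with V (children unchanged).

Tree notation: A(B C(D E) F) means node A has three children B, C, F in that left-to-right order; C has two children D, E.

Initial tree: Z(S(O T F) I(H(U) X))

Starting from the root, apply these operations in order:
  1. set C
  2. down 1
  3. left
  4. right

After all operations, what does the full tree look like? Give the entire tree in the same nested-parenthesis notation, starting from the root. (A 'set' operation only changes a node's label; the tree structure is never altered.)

Step 1 (set C): focus=C path=root depth=0 children=['S', 'I'] (at root)
Step 2 (down 1): focus=I path=1 depth=1 children=['H', 'X'] left=['S'] right=[] parent=C
Step 3 (left): focus=S path=0 depth=1 children=['O', 'T', 'F'] left=[] right=['I'] parent=C
Step 4 (right): focus=I path=1 depth=1 children=['H', 'X'] left=['S'] right=[] parent=C

Answer: C(S(O T F) I(H(U) X))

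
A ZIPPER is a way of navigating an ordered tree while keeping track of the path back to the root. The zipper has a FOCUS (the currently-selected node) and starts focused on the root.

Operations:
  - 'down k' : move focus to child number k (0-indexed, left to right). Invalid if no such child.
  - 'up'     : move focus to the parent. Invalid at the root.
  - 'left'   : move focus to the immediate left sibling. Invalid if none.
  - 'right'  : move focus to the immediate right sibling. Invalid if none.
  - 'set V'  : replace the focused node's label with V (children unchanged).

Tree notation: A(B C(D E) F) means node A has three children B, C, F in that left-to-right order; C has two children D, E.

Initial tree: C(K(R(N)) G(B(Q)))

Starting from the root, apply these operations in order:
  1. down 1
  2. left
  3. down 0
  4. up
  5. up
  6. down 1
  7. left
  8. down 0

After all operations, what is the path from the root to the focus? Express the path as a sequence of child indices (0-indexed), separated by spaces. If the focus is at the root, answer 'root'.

Answer: 0 0

Derivation:
Step 1 (down 1): focus=G path=1 depth=1 children=['B'] left=['K'] right=[] parent=C
Step 2 (left): focus=K path=0 depth=1 children=['R'] left=[] right=['G'] parent=C
Step 3 (down 0): focus=R path=0/0 depth=2 children=['N'] left=[] right=[] parent=K
Step 4 (up): focus=K path=0 depth=1 children=['R'] left=[] right=['G'] parent=C
Step 5 (up): focus=C path=root depth=0 children=['K', 'G'] (at root)
Step 6 (down 1): focus=G path=1 depth=1 children=['B'] left=['K'] right=[] parent=C
Step 7 (left): focus=K path=0 depth=1 children=['R'] left=[] right=['G'] parent=C
Step 8 (down 0): focus=R path=0/0 depth=2 children=['N'] left=[] right=[] parent=K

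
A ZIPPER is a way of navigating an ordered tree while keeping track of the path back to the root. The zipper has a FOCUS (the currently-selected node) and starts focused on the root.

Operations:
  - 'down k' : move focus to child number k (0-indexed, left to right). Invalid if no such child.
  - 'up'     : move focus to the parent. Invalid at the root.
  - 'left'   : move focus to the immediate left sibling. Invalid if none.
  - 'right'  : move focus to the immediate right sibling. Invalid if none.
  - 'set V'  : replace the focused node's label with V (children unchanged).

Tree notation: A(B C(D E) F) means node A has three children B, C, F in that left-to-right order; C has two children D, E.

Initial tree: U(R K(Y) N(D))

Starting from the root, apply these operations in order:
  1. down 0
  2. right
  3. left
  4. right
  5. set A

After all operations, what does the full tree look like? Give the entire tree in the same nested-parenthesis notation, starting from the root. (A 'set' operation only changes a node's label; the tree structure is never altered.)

Answer: U(R A(Y) N(D))

Derivation:
Step 1 (down 0): focus=R path=0 depth=1 children=[] left=[] right=['K', 'N'] parent=U
Step 2 (right): focus=K path=1 depth=1 children=['Y'] left=['R'] right=['N'] parent=U
Step 3 (left): focus=R path=0 depth=1 children=[] left=[] right=['K', 'N'] parent=U
Step 4 (right): focus=K path=1 depth=1 children=['Y'] left=['R'] right=['N'] parent=U
Step 5 (set A): focus=A path=1 depth=1 children=['Y'] left=['R'] right=['N'] parent=U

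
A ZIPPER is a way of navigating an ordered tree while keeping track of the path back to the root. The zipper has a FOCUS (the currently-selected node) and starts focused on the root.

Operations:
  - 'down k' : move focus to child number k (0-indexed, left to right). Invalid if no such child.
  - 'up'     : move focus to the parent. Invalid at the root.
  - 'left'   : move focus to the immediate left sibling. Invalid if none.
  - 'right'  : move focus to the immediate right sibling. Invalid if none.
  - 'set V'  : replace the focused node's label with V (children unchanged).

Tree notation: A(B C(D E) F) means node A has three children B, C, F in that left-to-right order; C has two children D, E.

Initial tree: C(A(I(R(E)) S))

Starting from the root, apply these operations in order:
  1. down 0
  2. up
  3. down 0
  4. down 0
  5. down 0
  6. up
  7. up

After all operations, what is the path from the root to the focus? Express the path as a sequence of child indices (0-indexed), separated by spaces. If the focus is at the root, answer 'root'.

Step 1 (down 0): focus=A path=0 depth=1 children=['I', 'S'] left=[] right=[] parent=C
Step 2 (up): focus=C path=root depth=0 children=['A'] (at root)
Step 3 (down 0): focus=A path=0 depth=1 children=['I', 'S'] left=[] right=[] parent=C
Step 4 (down 0): focus=I path=0/0 depth=2 children=['R'] left=[] right=['S'] parent=A
Step 5 (down 0): focus=R path=0/0/0 depth=3 children=['E'] left=[] right=[] parent=I
Step 6 (up): focus=I path=0/0 depth=2 children=['R'] left=[] right=['S'] parent=A
Step 7 (up): focus=A path=0 depth=1 children=['I', 'S'] left=[] right=[] parent=C

Answer: 0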